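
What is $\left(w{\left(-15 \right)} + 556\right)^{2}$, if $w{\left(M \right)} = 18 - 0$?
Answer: $329476$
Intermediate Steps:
$w{\left(M \right)} = 18$ ($w{\left(M \right)} = 18 + 0 = 18$)
$\left(w{\left(-15 \right)} + 556\right)^{2} = \left(18 + 556\right)^{2} = 574^{2} = 329476$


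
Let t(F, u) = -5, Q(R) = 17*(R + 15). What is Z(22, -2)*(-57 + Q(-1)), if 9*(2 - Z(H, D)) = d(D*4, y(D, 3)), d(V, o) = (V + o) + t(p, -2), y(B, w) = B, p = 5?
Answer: 1991/3 ≈ 663.67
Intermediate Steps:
Q(R) = 255 + 17*R (Q(R) = 17*(15 + R) = 255 + 17*R)
d(V, o) = -5 + V + o (d(V, o) = (V + o) - 5 = -5 + V + o)
Z(H, D) = 23/9 - 5*D/9 (Z(H, D) = 2 - (-5 + D*4 + D)/9 = 2 - (-5 + 4*D + D)/9 = 2 - (-5 + 5*D)/9 = 2 + (5/9 - 5*D/9) = 23/9 - 5*D/9)
Z(22, -2)*(-57 + Q(-1)) = (23/9 - 5/9*(-2))*(-57 + (255 + 17*(-1))) = (23/9 + 10/9)*(-57 + (255 - 17)) = 11*(-57 + 238)/3 = (11/3)*181 = 1991/3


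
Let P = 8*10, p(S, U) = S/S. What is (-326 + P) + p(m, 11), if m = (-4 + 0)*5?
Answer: -245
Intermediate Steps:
m = -20 (m = -4*5 = -20)
p(S, U) = 1
P = 80
(-326 + P) + p(m, 11) = (-326 + 80) + 1 = -246 + 1 = -245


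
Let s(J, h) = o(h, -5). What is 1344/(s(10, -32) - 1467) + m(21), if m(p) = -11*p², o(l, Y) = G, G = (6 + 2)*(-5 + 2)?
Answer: -344485/71 ≈ -4851.9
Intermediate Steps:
G = -24 (G = 8*(-3) = -24)
o(l, Y) = -24
s(J, h) = -24
1344/(s(10, -32) - 1467) + m(21) = 1344/(-24 - 1467) - 11*21² = 1344/(-1491) - 11*441 = 1344*(-1/1491) - 4851 = -64/71 - 4851 = -344485/71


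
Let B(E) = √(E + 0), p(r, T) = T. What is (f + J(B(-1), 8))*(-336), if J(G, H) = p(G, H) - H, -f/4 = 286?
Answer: 384384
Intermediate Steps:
f = -1144 (f = -4*286 = -1144)
B(E) = √E
J(G, H) = 0 (J(G, H) = H - H = 0)
(f + J(B(-1), 8))*(-336) = (-1144 + 0)*(-336) = -1144*(-336) = 384384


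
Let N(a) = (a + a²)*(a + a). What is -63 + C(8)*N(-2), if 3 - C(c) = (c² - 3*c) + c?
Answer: 297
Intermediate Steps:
N(a) = 2*a*(a + a²) (N(a) = (a + a²)*(2*a) = 2*a*(a + a²))
C(c) = 3 - c² + 2*c (C(c) = 3 - ((c² - 3*c) + c) = 3 - (c² - 2*c) = 3 + (-c² + 2*c) = 3 - c² + 2*c)
-63 + C(8)*N(-2) = -63 + (3 - 1*8² + 2*8)*(2*(-2)²*(1 - 2)) = -63 + (3 - 1*64 + 16)*(2*4*(-1)) = -63 + (3 - 64 + 16)*(-8) = -63 - 45*(-8) = -63 + 360 = 297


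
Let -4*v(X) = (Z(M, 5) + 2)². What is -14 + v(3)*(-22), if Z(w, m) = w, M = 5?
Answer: 511/2 ≈ 255.50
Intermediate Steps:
v(X) = -49/4 (v(X) = -(5 + 2)²/4 = -¼*7² = -¼*49 = -49/4)
-14 + v(3)*(-22) = -14 - 49/4*(-22) = -14 + 539/2 = 511/2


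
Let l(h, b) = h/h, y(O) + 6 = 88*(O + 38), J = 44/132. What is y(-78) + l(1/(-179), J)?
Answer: -3525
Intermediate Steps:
J = 1/3 (J = 44*(1/132) = 1/3 ≈ 0.33333)
y(O) = 3338 + 88*O (y(O) = -6 + 88*(O + 38) = -6 + 88*(38 + O) = -6 + (3344 + 88*O) = 3338 + 88*O)
l(h, b) = 1
y(-78) + l(1/(-179), J) = (3338 + 88*(-78)) + 1 = (3338 - 6864) + 1 = -3526 + 1 = -3525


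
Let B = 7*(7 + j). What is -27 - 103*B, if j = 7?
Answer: -10121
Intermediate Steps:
B = 98 (B = 7*(7 + 7) = 7*14 = 98)
-27 - 103*B = -27 - 103*98 = -27 - 10094 = -10121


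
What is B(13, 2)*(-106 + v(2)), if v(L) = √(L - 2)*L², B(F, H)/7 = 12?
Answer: -8904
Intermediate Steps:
B(F, H) = 84 (B(F, H) = 7*12 = 84)
v(L) = L²*√(-2 + L) (v(L) = √(-2 + L)*L² = L²*√(-2 + L))
B(13, 2)*(-106 + v(2)) = 84*(-106 + 2²*√(-2 + 2)) = 84*(-106 + 4*√0) = 84*(-106 + 4*0) = 84*(-106 + 0) = 84*(-106) = -8904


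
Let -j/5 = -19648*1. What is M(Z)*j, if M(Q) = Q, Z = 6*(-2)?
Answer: -1178880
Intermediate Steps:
Z = -12
j = 98240 (j = -(-98240) = -5*(-19648) = 98240)
M(Z)*j = -12*98240 = -1178880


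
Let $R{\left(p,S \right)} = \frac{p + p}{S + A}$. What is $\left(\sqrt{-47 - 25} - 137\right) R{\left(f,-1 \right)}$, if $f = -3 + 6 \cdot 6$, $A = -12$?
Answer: $\frac{9042}{13} - \frac{396 i \sqrt{2}}{13} \approx 695.54 - 43.079 i$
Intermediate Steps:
$f = 33$ ($f = -3 + 36 = 33$)
$R{\left(p,S \right)} = \frac{2 p}{-12 + S}$ ($R{\left(p,S \right)} = \frac{p + p}{S - 12} = \frac{2 p}{-12 + S}$)
$\left(\sqrt{-47 - 25} - 137\right) R{\left(f,-1 \right)} = \left(\sqrt{-47 - 25} - 137\right) 2 \cdot 33 \frac{1}{-12 - 1} = \left(\sqrt{-72} - 137\right) 2 \cdot 33 \frac{1}{-13} = \left(6 i \sqrt{2} - 137\right) 2 \cdot 33 \left(- \frac{1}{13}\right) = \left(-137 + 6 i \sqrt{2}\right) \left(- \frac{66}{13}\right) = \frac{9042}{13} - \frac{396 i \sqrt{2}}{13}$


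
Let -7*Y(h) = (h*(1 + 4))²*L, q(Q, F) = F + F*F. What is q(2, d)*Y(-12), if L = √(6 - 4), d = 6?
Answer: -21600*√2 ≈ -30547.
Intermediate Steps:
q(Q, F) = F + F²
L = √2 ≈ 1.4142
Y(h) = -25*√2*h²/7 (Y(h) = -(h*(1 + 4))²*√2/7 = -(h*5)²*√2/7 = -(5*h)²*√2/7 = -25*h²*√2/7 = -25*√2*h²/7)
q(2, d)*Y(-12) = (6*(1 + 6))*(-25/7*√2*(-12)²) = (6*7)*(-25/7*√2*144) = 42*(-3600*√2/7) = -21600*√2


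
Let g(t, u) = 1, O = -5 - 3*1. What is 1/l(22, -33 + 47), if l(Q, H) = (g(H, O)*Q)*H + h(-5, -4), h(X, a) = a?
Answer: 1/304 ≈ 0.0032895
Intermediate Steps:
O = -8 (O = -5 - 3 = -8)
l(Q, H) = -4 + H*Q (l(Q, H) = (1*Q)*H - 4 = Q*H - 4 = H*Q - 4 = -4 + H*Q)
1/l(22, -33 + 47) = 1/(-4 + (-33 + 47)*22) = 1/(-4 + 14*22) = 1/(-4 + 308) = 1/304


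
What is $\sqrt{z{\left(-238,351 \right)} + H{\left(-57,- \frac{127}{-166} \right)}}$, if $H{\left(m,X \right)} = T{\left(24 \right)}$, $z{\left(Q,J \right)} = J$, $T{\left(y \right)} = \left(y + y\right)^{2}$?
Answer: $3 \sqrt{295} \approx 51.527$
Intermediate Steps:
$T{\left(y \right)} = 4 y^{2}$ ($T{\left(y \right)} = \left(2 y\right)^{2} = 4 y^{2}$)
$H{\left(m,X \right)} = 2304$ ($H{\left(m,X \right)} = 4 \cdot 24^{2} = 4 \cdot 576 = 2304$)
$\sqrt{z{\left(-238,351 \right)} + H{\left(-57,- \frac{127}{-166} \right)}} = \sqrt{351 + 2304} = \sqrt{2655} = 3 \sqrt{295}$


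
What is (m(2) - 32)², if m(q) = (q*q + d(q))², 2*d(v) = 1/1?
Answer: 2209/16 ≈ 138.06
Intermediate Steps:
d(v) = ½ (d(v) = (½)/1 = (½)*1 = ½)
m(q) = (½ + q²)² (m(q) = (q*q + ½)² = (q² + ½)² = (½ + q²)²)
(m(2) - 32)² = ((1 + 2*2²)²/4 - 32)² = ((1 + 2*4)²/4 - 32)² = ((1 + 8)²/4 - 32)² = ((¼)*9² - 32)² = ((¼)*81 - 32)² = (81/4 - 32)² = (-47/4)² = 2209/16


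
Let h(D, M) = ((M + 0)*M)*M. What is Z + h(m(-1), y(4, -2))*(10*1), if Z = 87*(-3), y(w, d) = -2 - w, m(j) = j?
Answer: -2421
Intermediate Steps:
h(D, M) = M³ (h(D, M) = (M*M)*M = M²*M = M³)
Z = -261
Z + h(m(-1), y(4, -2))*(10*1) = -261 + (-2 - 1*4)³*(10*1) = -261 + (-2 - 4)³*10 = -261 + (-6)³*10 = -261 - 216*10 = -261 - 2160 = -2421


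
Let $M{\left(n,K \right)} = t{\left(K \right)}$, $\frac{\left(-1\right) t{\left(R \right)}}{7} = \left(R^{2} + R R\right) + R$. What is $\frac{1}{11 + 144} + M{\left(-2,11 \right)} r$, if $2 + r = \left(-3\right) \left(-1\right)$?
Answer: $- \frac{274504}{155} \approx -1771.0$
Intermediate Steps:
$r = 1$ ($r = -2 - -3 = -2 + 3 = 1$)
$t{\left(R \right)} = - 14 R^{2} - 7 R$ ($t{\left(R \right)} = - 7 \left(\left(R^{2} + R R\right) + R\right) = - 7 \left(\left(R^{2} + R^{2}\right) + R\right) = - 7 \left(2 R^{2} + R\right) = - 7 \left(R + 2 R^{2}\right) = - 14 R^{2} - 7 R$)
$M{\left(n,K \right)} = - 7 K \left(1 + 2 K\right)$
$\frac{1}{11 + 144} + M{\left(-2,11 \right)} r = \frac{1}{11 + 144} + \left(-7\right) 11 \left(1 + 2 \cdot 11\right) 1 = \frac{1}{155} + \left(-7\right) 11 \left(1 + 22\right) 1 = \frac{1}{155} + \left(-7\right) 11 \cdot 23 \cdot 1 = \frac{1}{155} - 1771 = - \frac{274504}{155}$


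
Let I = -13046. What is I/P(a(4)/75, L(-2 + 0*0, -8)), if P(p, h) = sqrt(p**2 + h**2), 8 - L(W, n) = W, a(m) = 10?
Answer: -97845*sqrt(5626)/5626 ≈ -1304.5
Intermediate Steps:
L(W, n) = 8 - W
P(p, h) = sqrt(h**2 + p**2)
I/P(a(4)/75, L(-2 + 0*0, -8)) = -13046/sqrt((8 - (-2 + 0*0))**2 + (10/75)**2) = -13046/sqrt((8 - (-2 + 0))**2 + (10*(1/75))**2) = -13046/sqrt((8 - 1*(-2))**2 + (2/15)**2) = -13046/sqrt((8 + 2)**2 + 4/225) = -13046/sqrt(10**2 + 4/225) = -13046/sqrt(100 + 4/225) = -13046*15*sqrt(5626)/11252 = -97845*sqrt(5626)/5626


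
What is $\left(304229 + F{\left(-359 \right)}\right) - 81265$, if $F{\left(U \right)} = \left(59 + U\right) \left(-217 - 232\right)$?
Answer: $357664$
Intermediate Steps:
$F{\left(U \right)} = -26491 - 449 U$ ($F{\left(U \right)} = \left(59 + U\right) \left(-449\right) = -26491 - 449 U$)
$\left(304229 + F{\left(-359 \right)}\right) - 81265 = \left(304229 - -134700\right) - 81265 = \left(304229 + \left(-26491 + 161191\right)\right) - 81265 = \left(304229 + 134700\right) - 81265 = 438929 - 81265 = 357664$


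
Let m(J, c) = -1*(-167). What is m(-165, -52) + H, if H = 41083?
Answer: 41250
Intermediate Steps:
m(J, c) = 167
m(-165, -52) + H = 167 + 41083 = 41250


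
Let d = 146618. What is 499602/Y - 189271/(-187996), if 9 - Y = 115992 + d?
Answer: -1028381947/1148091572 ≈ -0.89573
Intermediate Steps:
Y = -262601 (Y = 9 - (115992 + 146618) = 9 - 1*262610 = 9 - 262610 = -262601)
499602/Y - 189271/(-187996) = 499602/(-262601) - 189271/(-187996) = 499602*(-1/262601) - 189271*(-1/187996) = -499602/262601 + 189271/187996 = -1028381947/1148091572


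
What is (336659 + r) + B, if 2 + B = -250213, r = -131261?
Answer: -44817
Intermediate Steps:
B = -250215 (B = -2 - 250213 = -250215)
(336659 + r) + B = (336659 - 131261) - 250215 = 205398 - 250215 = -44817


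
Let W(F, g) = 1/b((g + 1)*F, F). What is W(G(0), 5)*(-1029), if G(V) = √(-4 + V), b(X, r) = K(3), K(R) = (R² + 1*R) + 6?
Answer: -343/6 ≈ -57.167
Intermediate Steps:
K(R) = 6 + R + R² (K(R) = (R² + R) + 6 = (R + R²) + 6 = 6 + R + R²)
b(X, r) = 18 (b(X, r) = 6 + 3 + 3² = 6 + 3 + 9 = 18)
W(F, g) = 1/18
W(G(0), 5)*(-1029) = (1/18)*(-1029) = -343/6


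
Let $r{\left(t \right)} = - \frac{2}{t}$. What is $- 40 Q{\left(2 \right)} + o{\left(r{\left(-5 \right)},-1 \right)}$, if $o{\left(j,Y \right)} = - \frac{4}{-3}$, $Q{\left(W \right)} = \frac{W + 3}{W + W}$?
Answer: $- \frac{146}{3} \approx -48.667$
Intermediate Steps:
$Q{\left(W \right)} = \frac{3 + W}{2 W}$
$o{\left(j,Y \right)} = \frac{4}{3}$ ($o{\left(j,Y \right)} = \left(-4\right) \left(- \frac{1}{3}\right) = \frac{4}{3}$)
$- 40 Q{\left(2 \right)} + o{\left(r{\left(-5 \right)},-1 \right)} = - 40 \frac{3 + 2}{2 \cdot 2} + \frac{4}{3} = - 40 \cdot \frac{1}{2} \cdot \frac{1}{2} \cdot 5 + \frac{4}{3} = \left(-40\right) \frac{5}{4} + \frac{4}{3} = -50 + \frac{4}{3} = - \frac{146}{3}$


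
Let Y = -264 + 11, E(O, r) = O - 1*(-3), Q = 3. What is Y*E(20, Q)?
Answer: -5819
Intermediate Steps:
E(O, r) = 3 + O (E(O, r) = O + 3 = 3 + O)
Y = -253
Y*E(20, Q) = -253*(3 + 20) = -253*23 = -5819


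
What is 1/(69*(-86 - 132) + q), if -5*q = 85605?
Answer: -1/32163 ≈ -3.1092e-5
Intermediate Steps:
q = -17121 (q = -1/5*85605 = -17121)
1/(69*(-86 - 132) + q) = 1/(69*(-86 - 132) - 17121) = 1/(69*(-218) - 17121) = 1/(-15042 - 17121) = 1/(-32163) = -1/32163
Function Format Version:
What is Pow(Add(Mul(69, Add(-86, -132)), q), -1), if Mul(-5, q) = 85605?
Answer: Rational(-1, 32163) ≈ -3.1092e-5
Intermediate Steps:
q = -17121 (q = Mul(Rational(-1, 5), 85605) = -17121)
Pow(Add(Mul(69, Add(-86, -132)), q), -1) = Pow(Add(Mul(69, Add(-86, -132)), -17121), -1) = Pow(Add(Mul(69, -218), -17121), -1) = Pow(Add(-15042, -17121), -1) = Pow(-32163, -1) = Rational(-1, 32163)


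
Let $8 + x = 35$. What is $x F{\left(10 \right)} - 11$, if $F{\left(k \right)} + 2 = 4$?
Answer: $43$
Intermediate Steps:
$x = 27$ ($x = -8 + 35 = 27$)
$F{\left(k \right)} = 2$ ($F{\left(k \right)} = -2 + 4 = 2$)
$x F{\left(10 \right)} - 11 = 27 \cdot 2 - 11 = 54 - 11 = 43$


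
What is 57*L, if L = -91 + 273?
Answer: 10374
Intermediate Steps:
L = 182
57*L = 57*182 = 10374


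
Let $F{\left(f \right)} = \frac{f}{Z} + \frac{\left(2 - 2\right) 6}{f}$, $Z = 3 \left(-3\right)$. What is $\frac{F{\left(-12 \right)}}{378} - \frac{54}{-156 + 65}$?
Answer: $\frac{4400}{7371} \approx 0.59693$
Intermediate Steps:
$Z = -9$
$F{\left(f \right)} = - \frac{f}{9}$ ($F{\left(f \right)} = \frac{f}{-9} + \frac{\left(2 - 2\right) 6}{f} = f \left(- \frac{1}{9}\right) + \frac{0 \cdot 6}{f} = - \frac{f}{9} + \frac{0}{f} = - \frac{f}{9} + 0 = - \frac{f}{9}$)
$\frac{F{\left(-12 \right)}}{378} - \frac{54}{-156 + 65} = \frac{\left(- \frac{1}{9}\right) \left(-12\right)}{378} - \frac{54}{-156 + 65} = \frac{4}{3} \cdot \frac{1}{378} - \frac{54}{-91} = \frac{2}{567} - - \frac{54}{91} = \frac{2}{567} + \frac{54}{91} = \frac{4400}{7371}$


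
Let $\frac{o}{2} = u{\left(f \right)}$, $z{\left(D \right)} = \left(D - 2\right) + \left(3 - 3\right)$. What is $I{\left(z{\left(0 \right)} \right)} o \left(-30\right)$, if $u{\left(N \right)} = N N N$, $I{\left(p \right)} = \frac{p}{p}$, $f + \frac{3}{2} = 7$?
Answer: $- \frac{19965}{2} \approx -9982.5$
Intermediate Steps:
$f = \frac{11}{2}$ ($f = - \frac{3}{2} + 7 = \frac{11}{2} \approx 5.5$)
$z{\left(D \right)} = -2 + D$ ($z{\left(D \right)} = \left(-2 + D\right) + 0 = -2 + D$)
$I{\left(p \right)} = 1$
$u{\left(N \right)} = N^{3}$ ($u{\left(N \right)} = N^{2} N = N^{3}$)
$o = \frac{1331}{4}$ ($o = 2 \left(\frac{11}{2}\right)^{3} = 2 \cdot \frac{1331}{8} = \frac{1331}{4} \approx 332.75$)
$I{\left(z{\left(0 \right)} \right)} o \left(-30\right) = 1 \cdot \frac{1331}{4} \left(-30\right) = \frac{1331}{4} \left(-30\right) = - \frac{19965}{2}$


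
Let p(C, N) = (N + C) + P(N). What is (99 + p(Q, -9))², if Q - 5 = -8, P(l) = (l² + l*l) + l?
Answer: 57600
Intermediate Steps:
P(l) = l + 2*l² (P(l) = (l² + l²) + l = 2*l² + l = l + 2*l²)
Q = -3 (Q = 5 - 8 = -3)
p(C, N) = C + N + N*(1 + 2*N) (p(C, N) = (N + C) + N*(1 + 2*N) = (C + N) + N*(1 + 2*N) = C + N + N*(1 + 2*N))
(99 + p(Q, -9))² = (99 + (-3 - 9 - 9*(1 + 2*(-9))))² = (99 + (-3 - 9 - 9*(1 - 18)))² = (99 + (-3 - 9 - 9*(-17)))² = (99 + (-3 - 9 + 153))² = (99 + 141)² = 240² = 57600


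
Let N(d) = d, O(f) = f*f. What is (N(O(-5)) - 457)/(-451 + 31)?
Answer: 36/35 ≈ 1.0286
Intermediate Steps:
O(f) = f²
(N(O(-5)) - 457)/(-451 + 31) = ((-5)² - 457)/(-451 + 31) = (25 - 457)/(-420) = -432*(-1/420) = 36/35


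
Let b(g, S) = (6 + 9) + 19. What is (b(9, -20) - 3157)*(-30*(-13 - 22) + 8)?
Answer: -3304134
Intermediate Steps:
b(g, S) = 34 (b(g, S) = 15 + 19 = 34)
(b(9, -20) - 3157)*(-30*(-13 - 22) + 8) = (34 - 3157)*(-30*(-13 - 22) + 8) = -3123*(-30*(-35) + 8) = -3123*(1050 + 8) = -3123*1058 = -3304134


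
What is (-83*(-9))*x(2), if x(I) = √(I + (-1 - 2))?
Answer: 747*I ≈ 747.0*I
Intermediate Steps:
x(I) = √(-3 + I) (x(I) = √(I - 3) = √(-3 + I))
(-83*(-9))*x(2) = (-83*(-9))*√(-3 + 2) = 747*√(-1) = 747*I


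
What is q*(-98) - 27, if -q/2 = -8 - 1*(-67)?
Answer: 11537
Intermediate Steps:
q = -118 (q = -2*(-8 - 1*(-67)) = -2*(-8 + 67) = -2*59 = -118)
q*(-98) - 27 = -118*(-98) - 27 = 11564 - 27 = 11537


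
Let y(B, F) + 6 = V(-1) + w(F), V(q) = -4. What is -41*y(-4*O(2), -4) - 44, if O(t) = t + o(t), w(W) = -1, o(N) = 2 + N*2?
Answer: 407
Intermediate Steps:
o(N) = 2 + 2*N
O(t) = 2 + 3*t (O(t) = t + (2 + 2*t) = 2 + 3*t)
y(B, F) = -11 (y(B, F) = -6 + (-4 - 1) = -6 - 5 = -11)
-41*y(-4*O(2), -4) - 44 = -41*(-11) - 44 = 451 - 44 = 407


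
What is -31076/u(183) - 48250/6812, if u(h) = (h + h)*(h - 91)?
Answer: -57386366/7167927 ≈ -8.0060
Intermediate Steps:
u(h) = 2*h*(-91 + h) (u(h) = (2*h)*(-91 + h) = 2*h*(-91 + h))
-31076/u(183) - 48250/6812 = -31076*1/(366*(-91 + 183)) - 48250/6812 = -31076/(2*183*92) - 48250*1/6812 = -31076/33672 - 24125/3406 = -31076*1/33672 - 24125/3406 = -7769/8418 - 24125/3406 = -57386366/7167927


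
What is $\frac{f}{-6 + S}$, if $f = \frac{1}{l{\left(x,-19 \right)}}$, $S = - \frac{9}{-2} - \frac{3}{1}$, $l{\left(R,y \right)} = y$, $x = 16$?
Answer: $\frac{2}{171} \approx 0.011696$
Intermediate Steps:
$S = \frac{3}{2}$ ($S = \left(-9\right) \left(- \frac{1}{2}\right) - 3 = \frac{9}{2} - 3 = \frac{3}{2} \approx 1.5$)
$f = - \frac{1}{19}$ ($f = \frac{1}{-19} = - \frac{1}{19} \approx -0.052632$)
$\frac{f}{-6 + S} = - \frac{1}{19 \left(-6 + \frac{3}{2}\right)} = - \frac{1}{19 \left(- \frac{9}{2}\right)} = \left(- \frac{1}{19}\right) \left(- \frac{2}{9}\right) = \frac{2}{171}$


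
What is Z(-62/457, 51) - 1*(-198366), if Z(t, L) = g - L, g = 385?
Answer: 198700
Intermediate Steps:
Z(t, L) = 385 - L
Z(-62/457, 51) - 1*(-198366) = (385 - 1*51) - 1*(-198366) = (385 - 51) + 198366 = 334 + 198366 = 198700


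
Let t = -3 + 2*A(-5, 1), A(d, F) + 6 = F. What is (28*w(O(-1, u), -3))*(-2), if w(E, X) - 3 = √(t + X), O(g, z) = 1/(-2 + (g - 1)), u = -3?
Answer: -168 - 224*I ≈ -168.0 - 224.0*I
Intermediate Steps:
A(d, F) = -6 + F
t = -13 (t = -3 + 2*(-6 + 1) = -3 + 2*(-5) = -3 - 10 = -13)
O(g, z) = 1/(-3 + g) (O(g, z) = 1/(-2 + (-1 + g)) = 1/(-3 + g))
w(E, X) = 3 + √(-13 + X)
(28*w(O(-1, u), -3))*(-2) = (28*(3 + √(-13 - 3)))*(-2) = (28*(3 + √(-16)))*(-2) = (28*(3 + 4*I))*(-2) = (84 + 112*I)*(-2) = -168 - 224*I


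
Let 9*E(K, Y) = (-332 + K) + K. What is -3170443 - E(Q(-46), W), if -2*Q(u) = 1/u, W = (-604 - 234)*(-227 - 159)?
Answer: -1312548131/414 ≈ -3.1704e+6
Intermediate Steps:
W = 323468 (W = -838*(-386) = 323468)
Q(u) = -1/(2*u)
E(K, Y) = -332/9 + 2*K/9 (E(K, Y) = ((-332 + K) + K)/9 = (-332 + 2*K)/9 = -332/9 + 2*K/9)
-3170443 - E(Q(-46), W) = -3170443 - (-332/9 + 2*(-1/2/(-46))/9) = -3170443 - (-332/9 + 2*(-1/2*(-1/46))/9) = -3170443 - (-332/9 + (2/9)*(1/92)) = -3170443 - (-332/9 + 1/414) = -3170443 - 1*(-15271/414) = -3170443 + 15271/414 = -1312548131/414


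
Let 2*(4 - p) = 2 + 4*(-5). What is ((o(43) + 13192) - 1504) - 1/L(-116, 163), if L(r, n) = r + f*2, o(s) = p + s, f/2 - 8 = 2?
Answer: 892545/76 ≈ 11744.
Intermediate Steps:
f = 20 (f = 16 + 2*2 = 16 + 4 = 20)
p = 13 (p = 4 - (2 + 4*(-5))/2 = 4 - (2 - 20)/2 = 4 - ½*(-18) = 4 + 9 = 13)
o(s) = 13 + s
L(r, n) = 40 + r (L(r, n) = r + 20*2 = r + 40 = 40 + r)
((o(43) + 13192) - 1504) - 1/L(-116, 163) = (((13 + 43) + 13192) - 1504) - 1/(40 - 116) = ((56 + 13192) - 1504) - 1/(-76) = (13248 - 1504) - 1*(-1/76) = 11744 + 1/76 = 892545/76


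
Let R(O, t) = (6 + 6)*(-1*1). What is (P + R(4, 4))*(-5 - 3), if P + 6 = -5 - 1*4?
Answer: 216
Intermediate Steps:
R(O, t) = -12 (R(O, t) = 12*(-1) = -12)
P = -15 (P = -6 + (-5 - 1*4) = -6 + (-5 - 4) = -6 - 9 = -15)
(P + R(4, 4))*(-5 - 3) = (-15 - 12)*(-5 - 3) = -27*(-8) = 216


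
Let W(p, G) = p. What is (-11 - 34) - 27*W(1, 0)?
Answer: -72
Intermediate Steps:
(-11 - 34) - 27*W(1, 0) = (-11 - 34) - 27*1 = -45 - 27 = -72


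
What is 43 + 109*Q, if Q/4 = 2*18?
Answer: 15739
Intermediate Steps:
Q = 144 (Q = 4*(2*18) = 4*36 = 144)
43 + 109*Q = 43 + 109*144 = 43 + 15696 = 15739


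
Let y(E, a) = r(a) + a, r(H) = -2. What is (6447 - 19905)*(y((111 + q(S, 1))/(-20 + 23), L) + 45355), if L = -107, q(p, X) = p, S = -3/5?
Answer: -608920668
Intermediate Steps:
S = -⅗ (S = -3*⅕ = -⅗ ≈ -0.60000)
y(E, a) = -2 + a
(6447 - 19905)*(y((111 + q(S, 1))/(-20 + 23), L) + 45355) = (6447 - 19905)*((-2 - 107) + 45355) = -13458*(-109 + 45355) = -13458*45246 = -608920668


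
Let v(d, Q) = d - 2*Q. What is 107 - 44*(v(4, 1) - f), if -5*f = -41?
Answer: 1899/5 ≈ 379.80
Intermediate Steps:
f = 41/5 (f = -⅕*(-41) = 41/5 ≈ 8.2000)
107 - 44*(v(4, 1) - f) = 107 - 44*((4 - 2*1) - 1*41/5) = 107 - 44*((4 - 2) - 41/5) = 107 - 44*(2 - 41/5) = 107 - 44*(-31/5) = 107 + 1364/5 = 1899/5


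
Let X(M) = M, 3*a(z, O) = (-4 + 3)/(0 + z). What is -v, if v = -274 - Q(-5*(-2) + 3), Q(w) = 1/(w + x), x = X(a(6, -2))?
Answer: 63860/233 ≈ 274.08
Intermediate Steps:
a(z, O) = -1/(3*z) (a(z, O) = ((-4 + 3)/(0 + z))/3 = (-1/z)/3 = -1/(3*z))
x = -1/18 (x = -1/3/6 = -1/3*1/6 = -1/18 ≈ -0.055556)
Q(w) = 1/(-1/18 + w) (Q(w) = 1/(w - 1/18) = 1/(-1/18 + w))
v = -63860/233 (v = -274 - 18/(-1 + 18*(-5*(-2) + 3)) = -274 - 18/(-1 + 18*(10 + 3)) = -274 - 18/(-1 + 18*13) = -274 - 18/(-1 + 234) = -274 - 18/233 = -63860/233 ≈ -274.08)
-v = -1*(-63860/233) = 63860/233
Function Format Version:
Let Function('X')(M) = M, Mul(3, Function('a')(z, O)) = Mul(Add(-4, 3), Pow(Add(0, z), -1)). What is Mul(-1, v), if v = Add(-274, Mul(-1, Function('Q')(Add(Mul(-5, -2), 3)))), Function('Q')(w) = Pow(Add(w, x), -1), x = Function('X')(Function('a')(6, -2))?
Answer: Rational(63860, 233) ≈ 274.08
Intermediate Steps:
Function('a')(z, O) = Mul(Rational(-1, 3), Pow(z, -1)) (Function('a')(z, O) = Mul(Rational(1, 3), Mul(Add(-4, 3), Pow(Add(0, z), -1))) = Mul(Rational(1, 3), Mul(-1, Pow(z, -1))) = Mul(Rational(-1, 3), Pow(z, -1)))
x = Rational(-1, 18) (x = Mul(Rational(-1, 3), Pow(6, -1)) = Mul(Rational(-1, 3), Rational(1, 6)) = Rational(-1, 18) ≈ -0.055556)
Function('Q')(w) = Pow(Add(Rational(-1, 18), w), -1) (Function('Q')(w) = Pow(Add(w, Rational(-1, 18)), -1) = Pow(Add(Rational(-1, 18), w), -1))
v = Rational(-63860, 233) (v = Add(-274, Mul(-1, Mul(18, Pow(Add(-1, Mul(18, Add(Mul(-5, -2), 3))), -1)))) = Add(-274, Mul(-1, Mul(18, Pow(Add(-1, Mul(18, Add(10, 3))), -1)))) = Add(-274, Mul(-1, Mul(18, Pow(Add(-1, Mul(18, 13)), -1)))) = Add(-274, Mul(-1, Mul(18, Pow(Add(-1, 234), -1)))) = Add(-274, Mul(-1, Mul(18, Pow(233, -1)))) = Add(-274, Mul(-1, Mul(18, Rational(1, 233)))) = Add(-274, Mul(-1, Rational(18, 233))) = Add(-274, Rational(-18, 233)) = Rational(-63860, 233) ≈ -274.08)
Mul(-1, v) = Mul(-1, Rational(-63860, 233)) = Rational(63860, 233)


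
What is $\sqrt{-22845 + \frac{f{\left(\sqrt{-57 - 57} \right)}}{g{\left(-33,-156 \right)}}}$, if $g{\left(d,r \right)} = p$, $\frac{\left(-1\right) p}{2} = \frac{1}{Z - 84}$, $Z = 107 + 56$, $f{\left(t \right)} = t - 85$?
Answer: $\frac{\sqrt{-77950 - 158 i \sqrt{114}}}{2} \approx 1.5105 - 139.61 i$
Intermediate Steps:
$f{\left(t \right)} = -85 + t$ ($f{\left(t \right)} = t - 85 = -85 + t$)
$Z = 163$
$p = - \frac{2}{79}$ ($p = - \frac{2}{163 - 84} = - \frac{2}{79} \approx -0.025316$)
$g{\left(d,r \right)} = - \frac{2}{79}$
$\sqrt{-22845 + \frac{f{\left(\sqrt{-57 - 57} \right)}}{g{\left(-33,-156 \right)}}} = \sqrt{-22845 + \frac{-85 + \sqrt{-57 - 57}}{- \frac{2}{79}}} = \sqrt{-22845 + \left(-85 + \sqrt{-114}\right) \left(- \frac{79}{2}\right)} = \sqrt{-22845 + \left(-85 + i \sqrt{114}\right) \left(- \frac{79}{2}\right)} = \sqrt{-22845 + \left(\frac{6715}{2} - \frac{79 i \sqrt{114}}{2}\right)} = \sqrt{- \frac{38975}{2} - \frac{79 i \sqrt{114}}{2}}$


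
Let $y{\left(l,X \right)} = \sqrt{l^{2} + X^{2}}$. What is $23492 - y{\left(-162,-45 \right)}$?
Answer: $23492 - 9 \sqrt{349} \approx 23324.0$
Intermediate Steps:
$y{\left(l,X \right)} = \sqrt{X^{2} + l^{2}}$
$23492 - y{\left(-162,-45 \right)} = 23492 - \sqrt{\left(-45\right)^{2} + \left(-162\right)^{2}} = 23492 - \sqrt{2025 + 26244} = 23492 - \sqrt{28269} = 23492 - 9 \sqrt{349}$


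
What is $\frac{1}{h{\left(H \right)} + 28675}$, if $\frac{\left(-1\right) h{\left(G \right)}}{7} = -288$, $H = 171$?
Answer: $\frac{1}{30691} \approx 3.2583 \cdot 10^{-5}$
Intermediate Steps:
$h{\left(G \right)} = 2016$ ($h{\left(G \right)} = \left(-7\right) \left(-288\right) = 2016$)
$\frac{1}{h{\left(H \right)} + 28675} = \frac{1}{2016 + 28675} = \frac{1}{30691}$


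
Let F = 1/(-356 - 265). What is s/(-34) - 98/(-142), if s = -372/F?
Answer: -8200093/1207 ≈ -6793.8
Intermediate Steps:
F = -1/621 (F = 1/(-621) = -1/621 ≈ -0.0016103)
s = 231012 (s = -372/(-1/621) = -372*(-621) = 231012)
s/(-34) - 98/(-142) = 231012/(-34) - 98/(-142) = 231012*(-1/34) - 98*(-1/142) = -115506/17 + 49/71 = -8200093/1207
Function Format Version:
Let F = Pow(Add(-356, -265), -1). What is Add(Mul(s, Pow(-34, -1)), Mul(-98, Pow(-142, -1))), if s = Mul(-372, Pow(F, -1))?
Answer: Rational(-8200093, 1207) ≈ -6793.8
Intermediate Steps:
F = Rational(-1, 621) (F = Pow(-621, -1) = Rational(-1, 621) ≈ -0.0016103)
s = 231012 (s = Mul(-372, Pow(Rational(-1, 621), -1)) = Mul(-372, -621) = 231012)
Add(Mul(s, Pow(-34, -1)), Mul(-98, Pow(-142, -1))) = Add(Mul(231012, Pow(-34, -1)), Mul(-98, Pow(-142, -1))) = Add(Mul(231012, Rational(-1, 34)), Mul(-98, Rational(-1, 142))) = Add(Rational(-115506, 17), Rational(49, 71)) = Rational(-8200093, 1207)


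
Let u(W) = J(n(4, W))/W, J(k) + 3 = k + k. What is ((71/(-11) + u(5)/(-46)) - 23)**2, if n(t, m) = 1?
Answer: 5551591081/6400900 ≈ 867.31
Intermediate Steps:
J(k) = -3 + 2*k (J(k) = -3 + (k + k) = -3 + 2*k)
u(W) = -1/W (u(W) = (-3 + 2*1)/W = (-3 + 2)/W = -1/W)
((71/(-11) + u(5)/(-46)) - 23)**2 = ((71/(-11) - 1/5/(-46)) - 23)**2 = ((71*(-1/11) - 1*1/5*(-1/46)) - 23)**2 = ((-71/11 - 1/5*(-1/46)) - 23)**2 = ((-71/11 + 1/230) - 23)**2 = (-16319/2530 - 23)**2 = (-74509/2530)**2 = 5551591081/6400900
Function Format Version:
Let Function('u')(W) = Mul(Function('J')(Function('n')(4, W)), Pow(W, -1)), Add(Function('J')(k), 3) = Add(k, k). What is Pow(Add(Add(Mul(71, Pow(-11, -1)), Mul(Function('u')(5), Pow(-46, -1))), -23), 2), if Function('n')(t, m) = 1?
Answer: Rational(5551591081, 6400900) ≈ 867.31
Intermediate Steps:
Function('J')(k) = Add(-3, Mul(2, k)) (Function('J')(k) = Add(-3, Add(k, k)) = Add(-3, Mul(2, k)))
Function('u')(W) = Mul(-1, Pow(W, -1)) (Function('u')(W) = Mul(Add(-3, Mul(2, 1)), Pow(W, -1)) = Mul(Add(-3, 2), Pow(W, -1)) = Mul(-1, Pow(W, -1)))
Pow(Add(Add(Mul(71, Pow(-11, -1)), Mul(Function('u')(5), Pow(-46, -1))), -23), 2) = Pow(Add(Add(Mul(71, Pow(-11, -1)), Mul(Mul(-1, Pow(5, -1)), Pow(-46, -1))), -23), 2) = Pow(Add(Add(Mul(71, Rational(-1, 11)), Mul(Mul(-1, Rational(1, 5)), Rational(-1, 46))), -23), 2) = Pow(Add(Add(Rational(-71, 11), Mul(Rational(-1, 5), Rational(-1, 46))), -23), 2) = Pow(Add(Add(Rational(-71, 11), Rational(1, 230)), -23), 2) = Pow(Add(Rational(-16319, 2530), -23), 2) = Pow(Rational(-74509, 2530), 2) = Rational(5551591081, 6400900)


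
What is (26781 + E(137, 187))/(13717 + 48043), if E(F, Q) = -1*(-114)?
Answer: 5379/12352 ≈ 0.43548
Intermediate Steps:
E(F, Q) = 114
(26781 + E(137, 187))/(13717 + 48043) = (26781 + 114)/(13717 + 48043) = 26895/61760 = 26895*(1/61760) = 5379/12352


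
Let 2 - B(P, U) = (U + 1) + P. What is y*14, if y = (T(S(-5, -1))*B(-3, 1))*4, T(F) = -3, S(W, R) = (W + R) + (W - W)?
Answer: -504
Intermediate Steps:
B(P, U) = 1 - P - U (B(P, U) = 2 - ((U + 1) + P) = 2 - ((1 + U) + P) = 2 - (1 + P + U) = 2 + (-1 - P - U) = 1 - P - U)
S(W, R) = R + W (S(W, R) = (R + W) + 0 = R + W)
y = -36 (y = -3*(1 - 1*(-3) - 1*1)*4 = -3*(1 + 3 - 1)*4 = -3*3*4 = -9*4 = -36)
y*14 = -36*14 = -504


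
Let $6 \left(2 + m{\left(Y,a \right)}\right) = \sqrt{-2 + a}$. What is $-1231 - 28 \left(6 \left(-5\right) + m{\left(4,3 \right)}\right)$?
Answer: $- \frac{1019}{3} \approx -339.67$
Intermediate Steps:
$m{\left(Y,a \right)} = -2 + \frac{\sqrt{-2 + a}}{6}$
$-1231 - 28 \left(6 \left(-5\right) + m{\left(4,3 \right)}\right) = -1231 - 28 \left(6 \left(-5\right) - \left(2 - \frac{\sqrt{-2 + 3}}{6}\right)\right) = -1231 - 28 \left(-30 - \left(2 - \frac{\sqrt{1}}{6}\right)\right) = -1231 - 28 \left(-30 + \left(-2 + \frac{1}{6} \cdot 1\right)\right) = -1231 - 28 \left(-30 + \left(-2 + \frac{1}{6}\right)\right) = -1231 - 28 \left(-30 - \frac{11}{6}\right) = -1231 - 28 \left(- \frac{191}{6}\right) = -1231 - - \frac{2674}{3} = -1231 + \frac{2674}{3} = - \frac{1019}{3}$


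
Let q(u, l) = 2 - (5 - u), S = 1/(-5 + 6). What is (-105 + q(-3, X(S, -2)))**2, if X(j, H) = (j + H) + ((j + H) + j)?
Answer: 12321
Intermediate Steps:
S = 1 (S = 1/1 = 1)
X(j, H) = 2*H + 3*j (X(j, H) = (H + j) + ((H + j) + j) = (H + j) + (H + 2*j) = 2*H + 3*j)
q(u, l) = -3 + u (q(u, l) = 2 + (-5 + u) = -3 + u)
(-105 + q(-3, X(S, -2)))**2 = (-105 + (-3 - 3))**2 = (-105 - 6)**2 = (-111)**2 = 12321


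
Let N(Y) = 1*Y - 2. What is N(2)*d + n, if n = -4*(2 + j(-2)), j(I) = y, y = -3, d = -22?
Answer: 4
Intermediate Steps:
N(Y) = -2 + Y (N(Y) = Y - 2 = -2 + Y)
j(I) = -3
n = 4 (n = -4*(2 - 3) = -4*(-1) = 4)
N(2)*d + n = (-2 + 2)*(-22) + 4 = 0*(-22) + 4 = 0 + 4 = 4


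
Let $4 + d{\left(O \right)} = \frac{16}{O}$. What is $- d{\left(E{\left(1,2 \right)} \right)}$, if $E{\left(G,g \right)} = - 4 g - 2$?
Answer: $\frac{28}{5} \approx 5.6$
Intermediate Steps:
$E{\left(G,g \right)} = -2 - 4 g$
$d{\left(O \right)} = -4 + \frac{16}{O}$
$- d{\left(E{\left(1,2 \right)} \right)} = - (-4 + \frac{16}{-2 - 8}) = - (-4 + \frac{16}{-10}) = - (-4 + 16 \left(- \frac{1}{10}\right)) = - (-4 - \frac{8}{5}) = \left(-1\right) \left(- \frac{28}{5}\right) = \frac{28}{5}$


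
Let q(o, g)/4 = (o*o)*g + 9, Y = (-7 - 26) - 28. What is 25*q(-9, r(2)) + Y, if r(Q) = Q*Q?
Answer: 33239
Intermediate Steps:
r(Q) = Q**2
Y = -61 (Y = -33 - 28 = -61)
q(o, g) = 36 + 4*g*o**2 (q(o, g) = 4*((o*o)*g + 9) = 4*(o**2*g + 9) = 4*(g*o**2 + 9) = 4*(9 + g*o**2) = 36 + 4*g*o**2)
25*q(-9, r(2)) + Y = 25*(36 + 4*2**2*(-9)**2) - 61 = 25*(36 + 4*4*81) - 61 = 25*(36 + 1296) - 61 = 25*1332 - 61 = 33300 - 61 = 33239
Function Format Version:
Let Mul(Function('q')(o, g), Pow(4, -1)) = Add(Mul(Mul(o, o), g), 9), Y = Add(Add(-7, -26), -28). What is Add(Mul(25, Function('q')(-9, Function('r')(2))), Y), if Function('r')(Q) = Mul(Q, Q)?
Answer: 33239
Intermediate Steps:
Function('r')(Q) = Pow(Q, 2)
Y = -61 (Y = Add(-33, -28) = -61)
Function('q')(o, g) = Add(36, Mul(4, g, Pow(o, 2))) (Function('q')(o, g) = Mul(4, Add(Mul(Mul(o, o), g), 9)) = Mul(4, Add(Mul(Pow(o, 2), g), 9)) = Mul(4, Add(Mul(g, Pow(o, 2)), 9)) = Mul(4, Add(9, Mul(g, Pow(o, 2)))) = Add(36, Mul(4, g, Pow(o, 2))))
Add(Mul(25, Function('q')(-9, Function('r')(2))), Y) = Add(Mul(25, Add(36, Mul(4, Pow(2, 2), Pow(-9, 2)))), -61) = Add(Mul(25, Add(36, Mul(4, 4, 81))), -61) = Add(Mul(25, Add(36, 1296)), -61) = Add(Mul(25, 1332), -61) = Add(33300, -61) = 33239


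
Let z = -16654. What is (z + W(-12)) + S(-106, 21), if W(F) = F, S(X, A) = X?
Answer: -16772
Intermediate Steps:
(z + W(-12)) + S(-106, 21) = (-16654 - 12) - 106 = -16666 - 106 = -16772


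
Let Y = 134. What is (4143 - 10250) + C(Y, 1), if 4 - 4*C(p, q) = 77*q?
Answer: -24501/4 ≈ -6125.3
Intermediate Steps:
C(p, q) = 1 - 77*q/4
(4143 - 10250) + C(Y, 1) = (4143 - 10250) + (1 - 77/4*1) = -6107 + (1 - 77/4) = -6107 - 73/4 = -24501/4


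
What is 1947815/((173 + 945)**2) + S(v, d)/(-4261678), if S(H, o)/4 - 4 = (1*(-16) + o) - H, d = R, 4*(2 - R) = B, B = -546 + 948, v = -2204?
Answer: 4145246734997/2663386806236 ≈ 1.5564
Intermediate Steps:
B = 402
R = -197/2 (R = 2 - 1/4*402 = 2 - 201/2 = -197/2 ≈ -98.500)
d = -197/2 ≈ -98.500
S(H, o) = -48 - 4*H + 4*o (S(H, o) = 16 + 4*((1*(-16) + o) - H) = 16 + 4*((-16 + o) - H) = 16 + 4*(-16 + o - H) = 16 + (-64 - 4*H + 4*o) = -48 - 4*H + 4*o)
1947815/((173 + 945)**2) + S(v, d)/(-4261678) = 1947815/((173 + 945)**2) + (-48 - 4*(-2204) + 4*(-197/2))/(-4261678) = 1947815/(1118**2) + (-48 + 8816 - 394)*(-1/4261678) = 1947815/1249924 + 8374*(-1/4261678) = 1947815*(1/1249924) - 4187/2130839 = 1947815/1249924 - 4187/2130839 = 4145246734997/2663386806236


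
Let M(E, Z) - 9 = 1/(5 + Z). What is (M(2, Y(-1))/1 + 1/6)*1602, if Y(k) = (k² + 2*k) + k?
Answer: 15219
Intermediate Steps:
Y(k) = k² + 3*k
M(E, Z) = 9 + 1/(5 + Z)
(M(2, Y(-1))/1 + 1/6)*1602 = (((46 + 9*(-(3 - 1)))/(5 - (3 - 1)))/1 + 1/6)*1602 = (((46 + 9*(-1*2))/(5 - 1*2))*1 + 1*(⅙))*1602 = (((46 + 9*(-2))/(5 - 2))*1 + ⅙)*1602 = (((46 - 18)/3)*1 + ⅙)*1602 = (((⅓)*28)*1 + ⅙)*1602 = ((28/3)*1 + ⅙)*1602 = (28/3 + ⅙)*1602 = (19/2)*1602 = 15219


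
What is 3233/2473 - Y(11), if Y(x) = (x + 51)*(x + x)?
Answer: -3369939/2473 ≈ -1362.7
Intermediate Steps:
Y(x) = 2*x*(51 + x) (Y(x) = (51 + x)*(2*x) = 2*x*(51 + x))
3233/2473 - Y(11) = 3233/2473 - 2*11*(51 + 11) = 3233*(1/2473) - 2*11*62 = 3233/2473 - 1*1364 = 3233/2473 - 1364 = -3369939/2473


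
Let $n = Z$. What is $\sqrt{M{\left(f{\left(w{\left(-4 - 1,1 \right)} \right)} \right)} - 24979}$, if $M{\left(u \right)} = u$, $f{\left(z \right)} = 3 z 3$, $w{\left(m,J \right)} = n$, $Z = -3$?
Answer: $i \sqrt{25006} \approx 158.13 i$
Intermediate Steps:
$n = -3$
$w{\left(m,J \right)} = -3$
$f{\left(z \right)} = 9 z$
$\sqrt{M{\left(f{\left(w{\left(-4 - 1,1 \right)} \right)} \right)} - 24979} = \sqrt{9 \left(-3\right) - 24979} = \sqrt{-27 - 24979} = \sqrt{-25006} = i \sqrt{25006}$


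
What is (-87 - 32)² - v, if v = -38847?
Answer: 53008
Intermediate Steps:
(-87 - 32)² - v = (-87 - 32)² - 1*(-38847) = (-119)² + 38847 = 14161 + 38847 = 53008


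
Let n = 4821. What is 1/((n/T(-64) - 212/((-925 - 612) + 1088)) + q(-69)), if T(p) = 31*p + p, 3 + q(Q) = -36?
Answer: -919552/37592981 ≈ -0.024461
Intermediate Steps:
q(Q) = -39 (q(Q) = -3 - 36 = -39)
T(p) = 32*p
1/((n/T(-64) - 212/((-925 - 612) + 1088)) + q(-69)) = 1/((4821/((32*(-64))) - 212/((-925 - 612) + 1088)) - 39) = 1/((4821/(-2048) - 212/(-1537 + 1088)) - 39) = 1/((4821*(-1/2048) - 212/(-449)) - 39) = 1/((-4821/2048 - 212*(-1/449)) - 39) = 1/((-4821/2048 + 212/449) - 39) = 1/(-1730453/919552 - 39) = 1/(-37592981/919552) = -919552/37592981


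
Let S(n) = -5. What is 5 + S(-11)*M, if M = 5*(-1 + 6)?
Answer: -120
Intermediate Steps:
M = 25 (M = 5*5 = 25)
5 + S(-11)*M = 5 - 5*25 = 5 - 125 = -120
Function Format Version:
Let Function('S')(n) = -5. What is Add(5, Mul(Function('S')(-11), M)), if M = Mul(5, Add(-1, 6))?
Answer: -120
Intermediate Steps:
M = 25 (M = Mul(5, 5) = 25)
Add(5, Mul(Function('S')(-11), M)) = Add(5, Mul(-5, 25)) = Add(5, -125) = -120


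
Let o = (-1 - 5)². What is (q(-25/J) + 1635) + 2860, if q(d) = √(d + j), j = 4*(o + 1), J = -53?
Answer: 4495 + √417057/53 ≈ 4507.2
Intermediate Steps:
o = 36 (o = (-6)² = 36)
j = 148 (j = 4*(36 + 1) = 4*37 = 148)
q(d) = √(148 + d) (q(d) = √(d + 148) = √(148 + d))
(q(-25/J) + 1635) + 2860 = (√(148 - 25/(-53)) + 1635) + 2860 = (√(148 - 25*(-1/53)) + 1635) + 2860 = (√(148 + 25/53) + 1635) + 2860 = (√(7869/53) + 1635) + 2860 = (√417057/53 + 1635) + 2860 = (1635 + √417057/53) + 2860 = 4495 + √417057/53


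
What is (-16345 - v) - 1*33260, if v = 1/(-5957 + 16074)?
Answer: -501853786/10117 ≈ -49605.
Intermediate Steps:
v = 1/10117 ≈ 9.8843e-5
(-16345 - v) - 1*33260 = (-16345 - 1*1/10117) - 1*33260 = (-16345 - 1/10117) - 33260 = -165362366/10117 - 33260 = -501853786/10117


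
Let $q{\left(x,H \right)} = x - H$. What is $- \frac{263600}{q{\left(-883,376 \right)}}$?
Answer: $\frac{263600}{1259} \approx 209.37$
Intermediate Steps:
$- \frac{263600}{q{\left(-883,376 \right)}} = - \frac{263600}{-883 - 376} = - \frac{263600}{-1259} = \left(-263600\right) \left(- \frac{1}{1259}\right) = \frac{263600}{1259}$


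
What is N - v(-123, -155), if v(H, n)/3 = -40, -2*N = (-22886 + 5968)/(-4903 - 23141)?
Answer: 3356821/28044 ≈ 119.70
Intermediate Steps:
N = -8459/28044 (N = -(-22886 + 5968)/(2*(-4903 - 23141)) = -(-8459)/(-28044) = -(-8459)*(-1)/28044 = -½*8459/14022 = -8459/28044 ≈ -0.30163)
v(H, n) = -120 (v(H, n) = 3*(-40) = -120)
N - v(-123, -155) = -8459/28044 - 1*(-120) = -8459/28044 + 120 = 3356821/28044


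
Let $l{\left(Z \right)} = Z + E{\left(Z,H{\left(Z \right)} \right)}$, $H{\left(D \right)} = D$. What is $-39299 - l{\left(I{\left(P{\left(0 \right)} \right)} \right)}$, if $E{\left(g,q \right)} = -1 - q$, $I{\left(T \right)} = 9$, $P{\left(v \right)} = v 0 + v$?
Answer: $-39298$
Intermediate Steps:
$P{\left(v \right)} = v$ ($P{\left(v \right)} = 0 + v = v$)
$l{\left(Z \right)} = -1$ ($l{\left(Z \right)} = Z - \left(1 + Z\right) = -1$)
$-39299 - l{\left(I{\left(P{\left(0 \right)} \right)} \right)} = -39299 - -1 = -39299 + 1 = -39298$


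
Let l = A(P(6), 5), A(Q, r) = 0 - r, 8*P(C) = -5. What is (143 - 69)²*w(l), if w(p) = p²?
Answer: 136900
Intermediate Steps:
P(C) = -5/8 (P(C) = (⅛)*(-5) = -5/8)
A(Q, r) = -r
l = -5 (l = -1*5 = -5)
(143 - 69)²*w(l) = (143 - 69)²*(-5)² = 74²*25 = 5476*25 = 136900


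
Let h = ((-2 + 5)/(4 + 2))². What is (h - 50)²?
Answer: 39601/16 ≈ 2475.1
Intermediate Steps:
h = ¼ (h = (3/6)² = (3*(⅙))² = (½)² = ¼ ≈ 0.25000)
(h - 50)² = (¼ - 50)² = (-199/4)² = 39601/16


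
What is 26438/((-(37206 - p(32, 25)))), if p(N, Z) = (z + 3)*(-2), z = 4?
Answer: -13219/18610 ≈ -0.71032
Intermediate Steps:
p(N, Z) = -14 (p(N, Z) = (4 + 3)*(-2) = 7*(-2) = -14)
26438/((-(37206 - p(32, 25)))) = 26438/((-(37206 - 1*(-14)))) = 26438/((-(37206 + 14))) = 26438/((-1*37220)) = 26438/(-37220) = 26438*(-1/37220) = -13219/18610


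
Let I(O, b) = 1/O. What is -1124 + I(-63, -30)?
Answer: -70813/63 ≈ -1124.0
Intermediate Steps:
-1124 + I(-63, -30) = -1124 + 1/(-63) = -1124 - 1/63 = -70813/63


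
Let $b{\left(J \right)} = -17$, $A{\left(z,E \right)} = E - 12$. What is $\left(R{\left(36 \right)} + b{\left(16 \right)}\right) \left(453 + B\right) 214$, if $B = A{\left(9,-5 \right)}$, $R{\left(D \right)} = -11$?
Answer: $-2612512$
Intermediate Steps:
$A{\left(z,E \right)} = -12 + E$ ($A{\left(z,E \right)} = E - 12 = -12 + E$)
$B = -17$ ($B = -12 - 5 = -17$)
$\left(R{\left(36 \right)} + b{\left(16 \right)}\right) \left(453 + B\right) 214 = \left(-11 - 17\right) \left(453 - 17\right) 214 = \left(-28\right) 436 \cdot 214 = \left(-12208\right) 214 = -2612512$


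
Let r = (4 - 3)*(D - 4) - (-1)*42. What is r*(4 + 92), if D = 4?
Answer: 4032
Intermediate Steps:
r = 42 (r = (4 - 3)*(4 - 4) - (-1)*42 = 1*0 - 1*(-42) = 0 + 42 = 42)
r*(4 + 92) = 42*(4 + 92) = 42*96 = 4032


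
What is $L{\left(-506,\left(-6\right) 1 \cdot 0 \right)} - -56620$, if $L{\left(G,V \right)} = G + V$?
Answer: $56114$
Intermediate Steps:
$L{\left(-506,\left(-6\right) 1 \cdot 0 \right)} - -56620 = \left(-506 + \left(-6\right) 1 \cdot 0\right) - -56620 = \left(-506 - 0\right) + 56620 = \left(-506 + 0\right) + 56620 = -506 + 56620 = 56114$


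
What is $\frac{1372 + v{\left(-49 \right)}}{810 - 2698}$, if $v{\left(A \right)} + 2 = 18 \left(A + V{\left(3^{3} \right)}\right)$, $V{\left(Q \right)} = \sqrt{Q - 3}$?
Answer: $- \frac{61}{236} - \frac{9 \sqrt{6}}{472} \approx -0.30518$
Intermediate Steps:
$V{\left(Q \right)} = \sqrt{-3 + Q}$
$v{\left(A \right)} = -2 + 18 A + 36 \sqrt{6}$ ($v{\left(A \right)} = -2 + 18 \left(A + \sqrt{-3 + 3^{3}}\right) = -2 + 18 \left(A + \sqrt{-3 + 27}\right) = -2 + 18 \left(A + \sqrt{24}\right) = -2 + 18 \left(A + 2 \sqrt{6}\right) = -2 + \left(18 A + 36 \sqrt{6}\right) = -2 + 18 A + 36 \sqrt{6}$)
$\frac{1372 + v{\left(-49 \right)}}{810 - 2698} = \frac{1372 + \left(-2 + 18 \left(-49\right) + 36 \sqrt{6}\right)}{810 - 2698} = \frac{1372 - \left(884 - 36 \sqrt{6}\right)}{-1888} = \left(1372 - \left(884 - 36 \sqrt{6}\right)\right) \left(- \frac{1}{1888}\right) = \left(488 + 36 \sqrt{6}\right) \left(- \frac{1}{1888}\right) = - \frac{61}{236} - \frac{9 \sqrt{6}}{472}$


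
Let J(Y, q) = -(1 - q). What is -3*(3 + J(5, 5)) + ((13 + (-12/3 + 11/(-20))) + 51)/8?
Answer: -2171/160 ≈ -13.569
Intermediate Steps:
J(Y, q) = -1 + q
-3*(3 + J(5, 5)) + ((13 + (-12/3 + 11/(-20))) + 51)/8 = -3*(3 + (-1 + 5)) + ((13 + (-12/3 + 11/(-20))) + 51)/8 = -3*(3 + 4) + ((13 + (-12*1/3 + 11*(-1/20))) + 51)/8 = -3*7 + ((13 + (-4 - 11/20)) + 51)/8 = -21 + ((13 - 91/20) + 51)/8 = -21 + (169/20 + 51)/8 = -21 + (1/8)*(1189/20) = -21 + 1189/160 = -2171/160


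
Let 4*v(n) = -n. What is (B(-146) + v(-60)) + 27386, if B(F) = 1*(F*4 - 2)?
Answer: 26815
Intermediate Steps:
v(n) = -n/4 (v(n) = (-n)/4 = -n/4)
B(F) = -2 + 4*F (B(F) = 1*(4*F - 2) = 1*(-2 + 4*F) = -2 + 4*F)
(B(-146) + v(-60)) + 27386 = ((-2 + 4*(-146)) - ¼*(-60)) + 27386 = ((-2 - 584) + 15) + 27386 = (-586 + 15) + 27386 = -571 + 27386 = 26815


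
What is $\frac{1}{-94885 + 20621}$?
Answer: $- \frac{1}{74264} \approx -1.3465 \cdot 10^{-5}$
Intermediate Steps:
$\frac{1}{-94885 + 20621} = \frac{1}{-74264} = - \frac{1}{74264}$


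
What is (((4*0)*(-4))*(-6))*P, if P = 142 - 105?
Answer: 0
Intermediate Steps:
P = 37
(((4*0)*(-4))*(-6))*P = (((4*0)*(-4))*(-6))*37 = ((0*(-4))*(-6))*37 = (0*(-6))*37 = 0*37 = 0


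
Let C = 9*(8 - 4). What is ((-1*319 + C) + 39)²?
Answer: 59536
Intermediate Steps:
C = 36 (C = 9*4 = 36)
((-1*319 + C) + 39)² = ((-1*319 + 36) + 39)² = ((-319 + 36) + 39)² = (-283 + 39)² = (-244)² = 59536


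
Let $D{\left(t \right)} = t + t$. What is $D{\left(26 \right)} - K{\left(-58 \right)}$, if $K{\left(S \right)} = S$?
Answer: $110$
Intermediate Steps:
$D{\left(t \right)} = 2 t$
$D{\left(26 \right)} - K{\left(-58 \right)} = 2 \cdot 26 - -58 = 52 + 58 = 110$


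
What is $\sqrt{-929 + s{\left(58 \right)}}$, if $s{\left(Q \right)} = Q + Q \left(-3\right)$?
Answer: $i \sqrt{1045} \approx 32.326 i$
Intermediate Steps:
$s{\left(Q \right)} = - 2 Q$ ($s{\left(Q \right)} = Q - 3 Q = - 2 Q$)
$\sqrt{-929 + s{\left(58 \right)}} = \sqrt{-929 - 116} = \sqrt{-1045} = i \sqrt{1045}$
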